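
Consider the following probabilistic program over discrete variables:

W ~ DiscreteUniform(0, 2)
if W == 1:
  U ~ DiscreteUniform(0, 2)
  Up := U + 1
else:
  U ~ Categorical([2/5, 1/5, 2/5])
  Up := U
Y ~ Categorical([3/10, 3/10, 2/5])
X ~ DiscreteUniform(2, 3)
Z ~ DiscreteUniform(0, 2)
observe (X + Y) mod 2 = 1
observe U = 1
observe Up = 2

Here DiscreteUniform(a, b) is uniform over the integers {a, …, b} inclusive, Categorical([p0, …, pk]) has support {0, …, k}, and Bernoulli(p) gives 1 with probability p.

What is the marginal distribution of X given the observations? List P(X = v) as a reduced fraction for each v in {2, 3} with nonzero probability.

P(X=2) = 3/10, P(X=3) = 7/10

Enumerate traces; 9 have nonzero weight after conditioning:
  (W=1, U=1, Y=0, X=3, Z=0) weight 1/180
  (W=1, U=1, Y=0, X=3, Z=1) weight 1/180
  (W=1, U=1, Y=0, X=3, Z=2) weight 1/180
  (W=1, U=1, Y=1, X=2, Z=0) weight 1/180
  (W=1, U=1, Y=1, X=2, Z=1) weight 1/180
  (W=1, U=1, Y=1, X=2, Z=2) weight 1/180
  (W=1, U=1, Y=2, X=3, Z=0) weight 1/135
  (W=1, U=1, Y=2, X=3, Z=1) weight 1/135
  … 1 more
Group by X:
  weight(X=2) = 1/60
  weight(X=3) = 7/180
Total weight = 1/60 + 7/180 = 1/18
P(X=2 | obs) = 1/60 / 1/18 = 3/10
P(X=3 | obs) = 7/180 / 1/18 = 7/10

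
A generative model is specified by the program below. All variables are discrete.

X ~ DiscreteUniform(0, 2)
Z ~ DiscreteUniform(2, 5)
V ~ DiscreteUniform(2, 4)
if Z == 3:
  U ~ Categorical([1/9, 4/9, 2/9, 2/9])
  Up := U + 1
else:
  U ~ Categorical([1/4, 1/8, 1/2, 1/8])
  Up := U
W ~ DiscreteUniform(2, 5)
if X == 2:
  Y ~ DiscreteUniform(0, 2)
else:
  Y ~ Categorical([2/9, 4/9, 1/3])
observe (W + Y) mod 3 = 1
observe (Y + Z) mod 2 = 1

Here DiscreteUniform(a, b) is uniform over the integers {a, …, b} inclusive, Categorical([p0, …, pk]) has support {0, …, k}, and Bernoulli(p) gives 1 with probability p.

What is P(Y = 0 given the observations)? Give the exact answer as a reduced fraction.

Enumerate traces; 288 have nonzero weight after conditioning:
  (X=0, Z=2, V=2, U=0, W=3, Y=1) weight 1/1296
  (X=0, Z=2, V=2, U=1, W=3, Y=1) weight 1/2592
  (X=0, Z=2, V=2, U=2, W=3, Y=1) weight 1/648
  (X=0, Z=2, V=2, U=3, W=3, Y=1) weight 1/2592
  (X=0, Z=2, V=3, U=0, W=3, Y=1) weight 1/1296
  (X=0, Z=2, V=3, U=1, W=3, Y=1) weight 1/2592
  (X=0, Z=2, V=3, U=2, W=3, Y=1) weight 1/648
  (X=0, Z=2, V=3, U=3, W=3, Y=1) weight 1/2592
  (X=0, Z=3, V=2, U=0, W=2, Y=2) weight 1/3888
  (X=0, Z=3, V=2, U=0, W=4, Y=0) weight 1/5832
  … 278 more
Group by Y:
  weight(Y=0) = 7/216
  weight(Y=1) = 11/216
  weight(Y=2) = 1/12
Total weight = 7/216 + 11/216 + 1/12 = 1/6
P(Y=0 | obs) = 7/216 / 1/6 = 7/36
P(Y=1 | obs) = 11/216 / 1/6 = 11/36
P(Y=2 | obs) = 1/12 / 1/6 = 1/2

P(Y = 0 | obs) = 7/36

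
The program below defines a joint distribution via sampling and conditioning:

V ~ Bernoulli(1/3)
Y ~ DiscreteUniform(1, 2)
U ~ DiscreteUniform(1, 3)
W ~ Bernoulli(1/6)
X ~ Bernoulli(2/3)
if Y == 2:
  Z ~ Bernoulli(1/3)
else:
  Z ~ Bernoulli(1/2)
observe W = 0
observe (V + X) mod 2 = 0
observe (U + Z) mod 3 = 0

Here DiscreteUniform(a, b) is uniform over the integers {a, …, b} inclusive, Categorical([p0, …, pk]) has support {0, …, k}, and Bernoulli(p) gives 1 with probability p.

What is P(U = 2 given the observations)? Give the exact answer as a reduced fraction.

Enumerate traces; 8 have nonzero weight after conditioning:
  (V=0, Y=1, U=2, W=0, X=0, Z=1) weight 5/324
  (V=0, Y=1, U=3, W=0, X=0, Z=0) weight 5/324
  (V=0, Y=2, U=2, W=0, X=0, Z=1) weight 5/486
  (V=0, Y=2, U=3, W=0, X=0, Z=0) weight 5/243
  (V=1, Y=1, U=2, W=0, X=1, Z=1) weight 5/324
  (V=1, Y=1, U=3, W=0, X=1, Z=0) weight 5/324
  (V=1, Y=2, U=2, W=0, X=1, Z=1) weight 5/486
  (V=1, Y=2, U=3, W=0, X=1, Z=0) weight 5/243
Group by U:
  weight(U=2) = 25/486
  weight(U=3) = 35/486
Total weight = 25/486 + 35/486 = 10/81
P(U=2 | obs) = 25/486 / 10/81 = 5/12
P(U=3 | obs) = 35/486 / 10/81 = 7/12

P(U = 2 | obs) = 5/12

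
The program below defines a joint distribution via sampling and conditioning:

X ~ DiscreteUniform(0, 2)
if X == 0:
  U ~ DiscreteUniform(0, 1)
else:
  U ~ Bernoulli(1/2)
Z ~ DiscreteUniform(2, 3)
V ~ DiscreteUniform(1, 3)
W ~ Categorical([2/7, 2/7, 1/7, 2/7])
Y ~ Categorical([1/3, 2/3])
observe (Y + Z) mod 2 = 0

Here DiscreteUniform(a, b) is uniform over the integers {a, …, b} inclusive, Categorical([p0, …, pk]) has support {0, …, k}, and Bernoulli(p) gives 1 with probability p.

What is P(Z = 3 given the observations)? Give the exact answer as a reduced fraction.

P(Z = 3 | obs) = 2/3

Enumerate traces; 144 have nonzero weight after conditioning:
  (X=0, U=0, Z=2, V=1, W=0, Y=0) weight 1/378
  (X=0, U=0, Z=2, V=1, W=1, Y=0) weight 1/378
  (X=0, U=0, Z=2, V=1, W=2, Y=0) weight 1/756
  (X=0, U=0, Z=2, V=1, W=3, Y=0) weight 1/378
  (X=0, U=0, Z=2, V=2, W=0, Y=0) weight 1/378
  (X=0, U=0, Z=2, V=2, W=1, Y=0) weight 1/378
  (X=0, U=0, Z=2, V=2, W=2, Y=0) weight 1/756
  (X=0, U=0, Z=2, V=2, W=3, Y=0) weight 1/378
  (X=0, U=0, Z=3, V=1, W=0, Y=1) weight 1/189
  … 135 more
Group by Z:
  weight(Z=2) = 1/6
  weight(Z=3) = 1/3
Total weight = 1/6 + 1/3 = 1/2
P(Z=2 | obs) = 1/6 / 1/2 = 1/3
P(Z=3 | obs) = 1/3 / 1/2 = 2/3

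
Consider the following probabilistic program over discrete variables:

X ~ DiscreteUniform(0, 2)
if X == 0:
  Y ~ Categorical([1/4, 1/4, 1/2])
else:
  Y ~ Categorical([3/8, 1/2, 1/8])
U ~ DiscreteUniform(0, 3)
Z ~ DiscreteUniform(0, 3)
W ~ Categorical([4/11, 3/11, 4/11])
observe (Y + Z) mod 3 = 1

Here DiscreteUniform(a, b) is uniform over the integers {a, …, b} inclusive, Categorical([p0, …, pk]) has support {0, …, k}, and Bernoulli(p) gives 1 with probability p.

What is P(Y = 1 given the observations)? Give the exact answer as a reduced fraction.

Enumerate traces; 144 have nonzero weight after conditioning:
  (X=0, Y=0, U=0, Z=1, W=0) weight 1/528
  (X=0, Y=0, U=0, Z=1, W=1) weight 1/704
  (X=0, Y=0, U=0, Z=1, W=2) weight 1/528
  (X=0, Y=0, U=1, Z=1, W=0) weight 1/528
  (X=0, Y=0, U=1, Z=1, W=1) weight 1/704
  (X=0, Y=0, U=1, Z=1, W=2) weight 1/528
  (X=0, Y=0, U=2, Z=1, W=0) weight 1/528
  (X=0, Y=0, U=2, Z=1, W=1) weight 1/704
  (X=0, Y=1, U=0, Z=0, W=0) weight 1/528
  (X=0, Y=2, U=0, Z=2, W=0) weight 1/264
  … 134 more
Group by Y:
  weight(Y=0) = 1/12
  weight(Y=1) = 5/24
  weight(Y=2) = 1/16
Total weight = 1/12 + 5/24 + 1/16 = 17/48
P(Y=0 | obs) = 1/12 / 17/48 = 4/17
P(Y=1 | obs) = 5/24 / 17/48 = 10/17
P(Y=2 | obs) = 1/16 / 17/48 = 3/17

P(Y = 1 | obs) = 10/17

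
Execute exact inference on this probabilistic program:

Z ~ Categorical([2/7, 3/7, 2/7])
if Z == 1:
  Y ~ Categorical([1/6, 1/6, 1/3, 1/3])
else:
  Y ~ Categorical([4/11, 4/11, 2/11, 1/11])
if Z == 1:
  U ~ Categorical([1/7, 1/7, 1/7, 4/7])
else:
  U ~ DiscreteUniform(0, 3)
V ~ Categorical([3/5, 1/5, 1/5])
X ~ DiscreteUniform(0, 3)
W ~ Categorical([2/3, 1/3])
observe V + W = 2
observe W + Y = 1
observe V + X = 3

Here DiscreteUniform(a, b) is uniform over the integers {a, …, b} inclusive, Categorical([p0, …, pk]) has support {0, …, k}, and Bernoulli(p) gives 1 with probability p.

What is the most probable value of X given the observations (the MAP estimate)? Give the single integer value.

Enumerate traces; 24 have nonzero weight after conditioning:
  (Z=0, Y=0, U=0, V=1, X=2, W=1) weight 1/2310
  (Z=0, Y=0, U=1, V=1, X=2, W=1) weight 1/2310
  (Z=0, Y=0, U=2, V=1, X=2, W=1) weight 1/2310
  (Z=0, Y=0, U=3, V=1, X=2, W=1) weight 1/2310
  (Z=0, Y=1, U=0, V=2, X=1, W=0) weight 1/1155
  (Z=0, Y=1, U=1, V=2, X=1, W=0) weight 1/1155
  (Z=0, Y=1, U=2, V=2, X=1, W=0) weight 1/1155
  (Z=0, Y=1, U=3, V=2, X=1, W=0) weight 1/1155
  … 16 more
Group by X:
  weight(X=1) = 43/4620
  weight(X=2) = 43/9240
Total weight = 43/4620 + 43/9240 = 43/3080
P(X=1 | obs) = 43/4620 / 43/3080 = 2/3
P(X=2 | obs) = 43/9240 / 43/3080 = 1/3
argmax = 1

argmax_v P(X = v | obs) = 1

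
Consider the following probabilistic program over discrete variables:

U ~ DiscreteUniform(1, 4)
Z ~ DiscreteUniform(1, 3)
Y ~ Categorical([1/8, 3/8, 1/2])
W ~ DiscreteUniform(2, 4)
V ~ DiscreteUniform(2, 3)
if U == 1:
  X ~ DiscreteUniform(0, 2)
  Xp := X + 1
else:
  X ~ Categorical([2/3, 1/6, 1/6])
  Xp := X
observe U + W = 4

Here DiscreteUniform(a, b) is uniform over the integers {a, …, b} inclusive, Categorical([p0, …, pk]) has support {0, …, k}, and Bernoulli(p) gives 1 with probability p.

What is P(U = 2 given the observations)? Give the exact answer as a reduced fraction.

P(U = 2 | obs) = 1/2

Enumerate traces; 108 have nonzero weight after conditioning:
  (U=1, Z=1, Y=0, W=3, V=2, X=0) weight 1/1728
  (U=1, Z=1, Y=0, W=3, V=2, X=1) weight 1/1728
  (U=1, Z=1, Y=0, W=3, V=2, X=2) weight 1/1728
  (U=1, Z=1, Y=0, W=3, V=3, X=0) weight 1/1728
  (U=1, Z=1, Y=0, W=3, V=3, X=1) weight 1/1728
  (U=1, Z=1, Y=0, W=3, V=3, X=2) weight 1/1728
  (U=1, Z=1, Y=1, W=3, V=2, X=0) weight 1/576
  (U=1, Z=1, Y=1, W=3, V=2, X=1) weight 1/576
  (U=2, Z=1, Y=0, W=2, V=2, X=0) weight 1/864
  … 99 more
Group by U:
  weight(U=1) = 1/12
  weight(U=2) = 1/12
Total weight = 1/12 + 1/12 = 1/6
P(U=1 | obs) = 1/12 / 1/6 = 1/2
P(U=2 | obs) = 1/12 / 1/6 = 1/2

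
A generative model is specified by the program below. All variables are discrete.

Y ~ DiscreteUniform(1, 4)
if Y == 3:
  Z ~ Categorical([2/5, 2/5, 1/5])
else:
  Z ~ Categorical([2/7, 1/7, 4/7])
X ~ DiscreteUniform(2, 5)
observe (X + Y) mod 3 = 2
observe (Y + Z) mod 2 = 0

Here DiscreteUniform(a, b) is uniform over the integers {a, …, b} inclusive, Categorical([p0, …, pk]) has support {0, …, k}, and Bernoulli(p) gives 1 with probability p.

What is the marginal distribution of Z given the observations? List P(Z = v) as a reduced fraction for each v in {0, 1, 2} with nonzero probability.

P(Z=0) = 20/93, P(Z=1) = 11/31, P(Z=2) = 40/93

Enumerate traces; 7 have nonzero weight after conditioning:
  (Y=1, Z=1, X=4) weight 1/112
  (Y=2, Z=0, X=3) weight 1/56
  (Y=2, Z=2, X=3) weight 1/28
  (Y=3, Z=1, X=2) weight 1/40
  (Y=3, Z=1, X=5) weight 1/40
  (Y=4, Z=0, X=4) weight 1/56
  (Y=4, Z=2, X=4) weight 1/28
Group by Z:
  weight(Z=0) = 1/28
  weight(Z=1) = 33/560
  weight(Z=2) = 1/14
Total weight = 1/28 + 33/560 + 1/14 = 93/560
P(Z=0 | obs) = 1/28 / 93/560 = 20/93
P(Z=1 | obs) = 33/560 / 93/560 = 11/31
P(Z=2 | obs) = 1/14 / 93/560 = 40/93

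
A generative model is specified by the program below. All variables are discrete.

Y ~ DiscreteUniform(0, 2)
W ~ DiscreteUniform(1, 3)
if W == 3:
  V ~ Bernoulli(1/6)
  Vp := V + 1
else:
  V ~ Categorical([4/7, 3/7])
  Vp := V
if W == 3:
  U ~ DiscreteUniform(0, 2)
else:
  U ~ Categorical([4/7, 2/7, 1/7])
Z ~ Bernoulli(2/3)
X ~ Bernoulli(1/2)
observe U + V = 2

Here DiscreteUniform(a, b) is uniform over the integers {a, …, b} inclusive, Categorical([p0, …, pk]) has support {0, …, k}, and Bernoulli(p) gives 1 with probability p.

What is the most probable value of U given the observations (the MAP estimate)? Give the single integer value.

argmax_v P(U = v | obs) = 2

Enumerate traces; 72 have nonzero weight after conditioning:
  (Y=0, W=1, V=0, U=2, Z=0, X=0) weight 2/1323
  (Y=0, W=1, V=0, U=2, Z=0, X=1) weight 2/1323
  (Y=0, W=1, V=0, U=2, Z=1, X=0) weight 4/1323
  (Y=0, W=1, V=0, U=2, Z=1, X=1) weight 4/1323
  (Y=0, W=1, V=1, U=1, Z=0, X=0) weight 1/441
  (Y=0, W=1, V=1, U=1, Z=0, X=1) weight 1/441
  (Y=0, W=1, V=1, U=1, Z=1, X=0) weight 2/441
  (Y=0, W=1, V=1, U=1, Z=1, X=1) weight 2/441
  … 64 more
Group by U:
  weight(U=1) = 265/2646
  weight(U=2) = 389/2646
Total weight = 265/2646 + 389/2646 = 109/441
P(U=1 | obs) = 265/2646 / 109/441 = 265/654
P(U=2 | obs) = 389/2646 / 109/441 = 389/654
argmax = 2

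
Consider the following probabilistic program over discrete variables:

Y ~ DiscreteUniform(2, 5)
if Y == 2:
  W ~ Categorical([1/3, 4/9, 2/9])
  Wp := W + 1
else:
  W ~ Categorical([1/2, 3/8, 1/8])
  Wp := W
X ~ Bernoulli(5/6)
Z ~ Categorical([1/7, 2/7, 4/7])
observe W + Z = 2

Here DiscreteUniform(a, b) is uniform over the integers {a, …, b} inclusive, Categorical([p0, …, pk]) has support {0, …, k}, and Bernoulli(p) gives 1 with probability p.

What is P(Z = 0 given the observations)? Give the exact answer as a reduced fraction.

Enumerate traces; 24 have nonzero weight after conditioning:
  (Y=2, W=0, X=0, Z=2) weight 1/126
  (Y=2, W=0, X=1, Z=2) weight 5/126
  (Y=2, W=1, X=0, Z=1) weight 1/189
  (Y=2, W=1, X=1, Z=1) weight 5/189
  (Y=2, W=2, X=0, Z=0) weight 1/756
  (Y=2, W=2, X=1, Z=0) weight 5/756
  (Y=3, W=0, X=0, Z=2) weight 1/84
  (Y=3, W=0, X=1, Z=2) weight 5/84
  … 16 more
Group by Z:
  weight(Z=0) = 43/2016
  weight(Z=1) = 113/1008
  weight(Z=2) = 11/42
Total weight = 43/2016 + 113/1008 + 11/42 = 797/2016
P(Z=0 | obs) = 43/2016 / 797/2016 = 43/797
P(Z=1 | obs) = 113/1008 / 797/2016 = 226/797
P(Z=2 | obs) = 11/42 / 797/2016 = 528/797

P(Z = 0 | obs) = 43/797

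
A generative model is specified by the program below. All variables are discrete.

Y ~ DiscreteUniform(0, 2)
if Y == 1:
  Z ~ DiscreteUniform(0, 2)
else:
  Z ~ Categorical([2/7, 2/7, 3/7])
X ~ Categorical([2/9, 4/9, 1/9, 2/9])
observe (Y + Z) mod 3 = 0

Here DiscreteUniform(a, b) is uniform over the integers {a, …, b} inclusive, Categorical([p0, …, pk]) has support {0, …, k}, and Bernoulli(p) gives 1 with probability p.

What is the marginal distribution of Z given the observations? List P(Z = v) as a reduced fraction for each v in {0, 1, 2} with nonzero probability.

Enumerate traces; 12 have nonzero weight after conditioning:
  (Y=0, Z=0, X=0) weight 4/189
  (Y=0, Z=0, X=1) weight 8/189
  (Y=0, Z=0, X=2) weight 2/189
  (Y=0, Z=0, X=3) weight 4/189
  (Y=1, Z=2, X=0) weight 2/81
  (Y=1, Z=2, X=1) weight 4/81
  (Y=1, Z=2, X=2) weight 1/81
  (Y=1, Z=2, X=3) weight 2/81
  (Y=2, Z=1, X=0) weight 4/189
  … 3 more
Group by Z:
  weight(Z=0) = 2/21
  weight(Z=1) = 2/21
  weight(Z=2) = 1/9
Total weight = 2/21 + 2/21 + 1/9 = 19/63
P(Z=0 | obs) = 2/21 / 19/63 = 6/19
P(Z=1 | obs) = 2/21 / 19/63 = 6/19
P(Z=2 | obs) = 1/9 / 19/63 = 7/19

P(Z=0) = 6/19, P(Z=1) = 6/19, P(Z=2) = 7/19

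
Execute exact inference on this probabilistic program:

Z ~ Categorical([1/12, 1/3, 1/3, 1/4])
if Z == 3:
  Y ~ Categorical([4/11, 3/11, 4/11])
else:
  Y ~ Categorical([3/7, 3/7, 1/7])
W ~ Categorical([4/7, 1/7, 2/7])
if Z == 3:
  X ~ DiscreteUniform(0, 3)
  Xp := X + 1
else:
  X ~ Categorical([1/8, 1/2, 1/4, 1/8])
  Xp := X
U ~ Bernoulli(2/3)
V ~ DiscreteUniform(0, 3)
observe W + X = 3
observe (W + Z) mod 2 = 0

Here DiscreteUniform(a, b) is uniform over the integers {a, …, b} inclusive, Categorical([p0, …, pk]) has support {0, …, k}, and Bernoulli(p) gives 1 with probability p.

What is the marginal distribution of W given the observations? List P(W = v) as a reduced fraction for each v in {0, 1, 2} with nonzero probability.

P(W=0) = 10/37, P(W=1) = 7/37, P(W=2) = 20/37

Enumerate traces; 144 have nonzero weight after conditioning:
  (Z=0, Y=0, W=0, X=3, U=0, V=0) weight 1/4704
  (Z=0, Y=0, W=0, X=3, U=0, V=1) weight 1/4704
  (Z=0, Y=0, W=0, X=3, U=0, V=2) weight 1/4704
  (Z=0, Y=0, W=0, X=3, U=0, V=3) weight 1/4704
  (Z=0, Y=0, W=0, X=3, U=1, V=0) weight 1/2352
  (Z=0, Y=0, W=0, X=3, U=1, V=1) weight 1/2352
  (Z=0, Y=0, W=0, X=3, U=1, V=2) weight 1/2352
  (Z=0, Y=0, W=0, X=3, U=1, V=3) weight 1/2352
  (Z=0, Y=0, W=2, X=1, U=0, V=0) weight 1/2352
  (Z=1, Y=0, W=1, X=2, U=0, V=0) weight 1/2352
  … 134 more
Group by W:
  weight(W=0) = 5/168
  weight(W=1) = 1/48
  weight(W=2) = 5/84
Total weight = 5/168 + 1/48 + 5/84 = 37/336
P(W=0 | obs) = 5/168 / 37/336 = 10/37
P(W=1 | obs) = 1/48 / 37/336 = 7/37
P(W=2 | obs) = 5/84 / 37/336 = 20/37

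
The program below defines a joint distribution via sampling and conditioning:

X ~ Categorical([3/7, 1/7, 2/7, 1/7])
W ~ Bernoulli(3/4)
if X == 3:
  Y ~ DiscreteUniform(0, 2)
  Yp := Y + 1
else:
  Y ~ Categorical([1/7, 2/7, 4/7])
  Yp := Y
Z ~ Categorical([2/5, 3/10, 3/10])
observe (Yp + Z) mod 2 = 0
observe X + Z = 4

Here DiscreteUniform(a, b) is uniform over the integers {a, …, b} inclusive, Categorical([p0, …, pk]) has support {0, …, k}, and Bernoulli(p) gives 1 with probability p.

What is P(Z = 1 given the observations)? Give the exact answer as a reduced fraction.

P(Z = 1 | obs) = 7/22

Enumerate traces; 8 have nonzero weight after conditioning:
  (X=2, W=0, Y=0, Z=2) weight 3/980
  (X=2, W=0, Y=2, Z=2) weight 3/245
  (X=2, W=1, Y=0, Z=2) weight 9/980
  (X=2, W=1, Y=2, Z=2) weight 9/245
  (X=3, W=0, Y=0, Z=1) weight 1/280
  (X=3, W=0, Y=2, Z=1) weight 1/280
  (X=3, W=1, Y=0, Z=1) weight 3/280
  (X=3, W=1, Y=2, Z=1) weight 3/280
Group by Z:
  weight(Z=1) = 1/35
  weight(Z=2) = 3/49
Total weight = 1/35 + 3/49 = 22/245
P(Z=1 | obs) = 1/35 / 22/245 = 7/22
P(Z=2 | obs) = 3/49 / 22/245 = 15/22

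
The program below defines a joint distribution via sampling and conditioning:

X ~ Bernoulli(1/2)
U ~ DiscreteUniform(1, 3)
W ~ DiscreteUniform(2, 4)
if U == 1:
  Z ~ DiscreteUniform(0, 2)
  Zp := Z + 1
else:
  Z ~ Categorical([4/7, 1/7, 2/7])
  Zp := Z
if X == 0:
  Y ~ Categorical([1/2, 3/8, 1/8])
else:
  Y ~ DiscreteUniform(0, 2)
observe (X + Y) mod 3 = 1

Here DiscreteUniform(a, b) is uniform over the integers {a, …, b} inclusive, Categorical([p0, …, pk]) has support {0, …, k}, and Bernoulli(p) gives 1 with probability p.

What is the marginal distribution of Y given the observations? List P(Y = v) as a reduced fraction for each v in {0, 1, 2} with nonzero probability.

Enumerate traces; 54 have nonzero weight after conditioning:
  (X=0, U=1, W=2, Z=0, Y=1) weight 1/144
  (X=0, U=1, W=2, Z=1, Y=1) weight 1/144
  (X=0, U=1, W=2, Z=2, Y=1) weight 1/144
  (X=0, U=1, W=3, Z=0, Y=1) weight 1/144
  (X=0, U=1, W=3, Z=1, Y=1) weight 1/144
  (X=0, U=1, W=3, Z=2, Y=1) weight 1/144
  (X=0, U=1, W=4, Z=0, Y=1) weight 1/144
  (X=0, U=1, W=4, Z=1, Y=1) weight 1/144
  (X=1, U=1, W=2, Z=0, Y=0) weight 1/162
  … 45 more
Group by Y:
  weight(Y=0) = 1/6
  weight(Y=1) = 3/16
Total weight = 1/6 + 3/16 = 17/48
P(Y=0 | obs) = 1/6 / 17/48 = 8/17
P(Y=1 | obs) = 3/16 / 17/48 = 9/17

P(Y=0) = 8/17, P(Y=1) = 9/17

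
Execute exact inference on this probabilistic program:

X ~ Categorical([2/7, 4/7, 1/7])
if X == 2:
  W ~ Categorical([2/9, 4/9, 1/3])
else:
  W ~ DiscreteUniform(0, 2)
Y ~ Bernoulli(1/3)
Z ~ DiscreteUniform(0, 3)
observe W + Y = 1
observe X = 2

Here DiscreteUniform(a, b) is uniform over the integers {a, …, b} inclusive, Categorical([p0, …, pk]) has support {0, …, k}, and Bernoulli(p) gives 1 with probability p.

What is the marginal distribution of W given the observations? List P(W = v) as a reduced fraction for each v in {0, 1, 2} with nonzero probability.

P(W=0) = 1/5, P(W=1) = 4/5

Enumerate traces; 8 have nonzero weight after conditioning:
  (X=2, W=0, Y=1, Z=0) weight 1/378
  (X=2, W=0, Y=1, Z=1) weight 1/378
  (X=2, W=0, Y=1, Z=2) weight 1/378
  (X=2, W=0, Y=1, Z=3) weight 1/378
  (X=2, W=1, Y=0, Z=0) weight 2/189
  (X=2, W=1, Y=0, Z=1) weight 2/189
  (X=2, W=1, Y=0, Z=2) weight 2/189
  (X=2, W=1, Y=0, Z=3) weight 2/189
Group by W:
  weight(W=0) = 2/189
  weight(W=1) = 8/189
Total weight = 2/189 + 8/189 = 10/189
P(W=0 | obs) = 2/189 / 10/189 = 1/5
P(W=1 | obs) = 8/189 / 10/189 = 4/5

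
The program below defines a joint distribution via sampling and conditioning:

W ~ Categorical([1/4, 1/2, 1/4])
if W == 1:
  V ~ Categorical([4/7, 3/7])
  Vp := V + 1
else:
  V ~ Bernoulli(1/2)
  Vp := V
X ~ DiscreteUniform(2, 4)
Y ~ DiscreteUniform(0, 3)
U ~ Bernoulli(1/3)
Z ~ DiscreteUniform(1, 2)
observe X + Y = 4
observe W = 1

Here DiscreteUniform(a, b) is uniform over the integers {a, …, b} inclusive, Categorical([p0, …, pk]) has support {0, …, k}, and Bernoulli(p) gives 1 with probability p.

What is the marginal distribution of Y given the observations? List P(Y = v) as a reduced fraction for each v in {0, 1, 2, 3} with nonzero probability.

P(Y=0) = 1/3, P(Y=1) = 1/3, P(Y=2) = 1/3

Enumerate traces; 24 have nonzero weight after conditioning:
  (W=1, V=0, X=2, Y=2, U=0, Z=1) weight 1/126
  (W=1, V=0, X=2, Y=2, U=0, Z=2) weight 1/126
  (W=1, V=0, X=2, Y=2, U=1, Z=1) weight 1/252
  (W=1, V=0, X=2, Y=2, U=1, Z=2) weight 1/252
  (W=1, V=0, X=3, Y=1, U=0, Z=1) weight 1/126
  (W=1, V=0, X=3, Y=1, U=0, Z=2) weight 1/126
  (W=1, V=0, X=3, Y=1, U=1, Z=1) weight 1/252
  (W=1, V=0, X=3, Y=1, U=1, Z=2) weight 1/252
  (W=1, V=0, X=4, Y=0, U=0, Z=1) weight 1/126
  … 15 more
Group by Y:
  weight(Y=0) = 1/24
  weight(Y=1) = 1/24
  weight(Y=2) = 1/24
Total weight = 1/24 + 1/24 + 1/24 = 1/8
P(Y=0 | obs) = 1/24 / 1/8 = 1/3
P(Y=1 | obs) = 1/24 / 1/8 = 1/3
P(Y=2 | obs) = 1/24 / 1/8 = 1/3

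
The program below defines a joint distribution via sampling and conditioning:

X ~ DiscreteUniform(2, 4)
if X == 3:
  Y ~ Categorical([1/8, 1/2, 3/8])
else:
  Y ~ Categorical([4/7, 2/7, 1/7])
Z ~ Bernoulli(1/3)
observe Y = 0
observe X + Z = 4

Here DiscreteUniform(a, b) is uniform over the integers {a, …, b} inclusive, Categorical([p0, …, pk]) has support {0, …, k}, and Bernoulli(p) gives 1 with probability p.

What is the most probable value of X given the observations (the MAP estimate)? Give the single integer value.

Enumerate traces; 2 have nonzero weight after conditioning:
  (X=3, Y=0, Z=1) weight 1/72
  (X=4, Y=0, Z=0) weight 8/63
Group by X:
  weight(X=3) = 1/72
  weight(X=4) = 8/63
Total weight = 1/72 + 8/63 = 71/504
P(X=3 | obs) = 1/72 / 71/504 = 7/71
P(X=4 | obs) = 8/63 / 71/504 = 64/71
argmax = 4

argmax_v P(X = v | obs) = 4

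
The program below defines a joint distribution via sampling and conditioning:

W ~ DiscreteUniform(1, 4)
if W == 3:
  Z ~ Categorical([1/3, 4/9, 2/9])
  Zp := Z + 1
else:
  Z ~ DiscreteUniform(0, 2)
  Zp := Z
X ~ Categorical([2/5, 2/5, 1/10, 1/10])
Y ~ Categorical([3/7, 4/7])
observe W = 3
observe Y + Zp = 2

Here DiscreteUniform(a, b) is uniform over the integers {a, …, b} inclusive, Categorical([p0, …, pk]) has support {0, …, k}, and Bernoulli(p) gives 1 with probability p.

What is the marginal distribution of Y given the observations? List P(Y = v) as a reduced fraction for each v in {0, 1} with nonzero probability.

Enumerate traces; 8 have nonzero weight after conditioning:
  (W=3, Z=0, X=0, Y=1) weight 2/105
  (W=3, Z=0, X=1, Y=1) weight 2/105
  (W=3, Z=0, X=2, Y=1) weight 1/210
  (W=3, Z=0, X=3, Y=1) weight 1/210
  (W=3, Z=1, X=0, Y=0) weight 2/105
  (W=3, Z=1, X=1, Y=0) weight 2/105
  (W=3, Z=1, X=2, Y=0) weight 1/210
  (W=3, Z=1, X=3, Y=0) weight 1/210
Group by Y:
  weight(Y=0) = 1/21
  weight(Y=1) = 1/21
Total weight = 1/21 + 1/21 = 2/21
P(Y=0 | obs) = 1/21 / 2/21 = 1/2
P(Y=1 | obs) = 1/21 / 2/21 = 1/2

P(Y=0) = 1/2, P(Y=1) = 1/2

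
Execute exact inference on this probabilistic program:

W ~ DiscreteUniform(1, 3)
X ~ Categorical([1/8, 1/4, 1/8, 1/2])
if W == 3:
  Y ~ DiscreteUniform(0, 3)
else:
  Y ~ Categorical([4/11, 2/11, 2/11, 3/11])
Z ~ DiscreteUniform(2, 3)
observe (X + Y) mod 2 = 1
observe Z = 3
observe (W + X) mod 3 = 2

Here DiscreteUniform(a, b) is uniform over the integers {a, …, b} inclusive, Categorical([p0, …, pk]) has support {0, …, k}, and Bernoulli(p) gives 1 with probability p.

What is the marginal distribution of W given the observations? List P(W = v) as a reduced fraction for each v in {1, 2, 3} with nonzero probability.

Enumerate traces; 8 have nonzero weight after conditioning:
  (W=1, X=1, Y=0, Z=3) weight 1/66
  (W=1, X=1, Y=2, Z=3) weight 1/132
  (W=2, X=0, Y=1, Z=3) weight 1/264
  (W=2, X=0, Y=3, Z=3) weight 1/176
  (W=2, X=3, Y=0, Z=3) weight 1/33
  (W=2, X=3, Y=2, Z=3) weight 1/66
  (W=3, X=2, Y=1, Z=3) weight 1/192
  (W=3, X=2, Y=3, Z=3) weight 1/192
Group by W:
  weight(W=1) = 1/44
  weight(W=2) = 29/528
  weight(W=3) = 1/96
Total weight = 1/44 + 29/528 + 1/96 = 31/352
P(W=1 | obs) = 1/44 / 31/352 = 8/31
P(W=2 | obs) = 29/528 / 31/352 = 58/93
P(W=3 | obs) = 1/96 / 31/352 = 11/93

P(W=1) = 8/31, P(W=2) = 58/93, P(W=3) = 11/93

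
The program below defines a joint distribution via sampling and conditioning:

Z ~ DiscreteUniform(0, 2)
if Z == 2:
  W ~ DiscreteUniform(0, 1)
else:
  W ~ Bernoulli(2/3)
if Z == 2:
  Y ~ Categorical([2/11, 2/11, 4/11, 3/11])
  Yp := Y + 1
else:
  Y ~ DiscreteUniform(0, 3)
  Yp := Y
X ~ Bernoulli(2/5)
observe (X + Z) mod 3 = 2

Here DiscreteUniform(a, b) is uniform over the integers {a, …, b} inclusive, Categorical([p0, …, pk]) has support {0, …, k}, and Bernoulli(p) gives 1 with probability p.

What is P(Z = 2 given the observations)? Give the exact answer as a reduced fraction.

P(Z = 2 | obs) = 3/5

Enumerate traces; 16 have nonzero weight after conditioning:
  (Z=1, W=0, Y=0, X=1) weight 1/90
  (Z=1, W=0, Y=1, X=1) weight 1/90
  (Z=1, W=0, Y=2, X=1) weight 1/90
  (Z=1, W=0, Y=3, X=1) weight 1/90
  (Z=1, W=1, Y=0, X=1) weight 1/45
  (Z=1, W=1, Y=1, X=1) weight 1/45
  (Z=1, W=1, Y=2, X=1) weight 1/45
  (Z=1, W=1, Y=3, X=1) weight 1/45
  (Z=2, W=0, Y=0, X=0) weight 1/55
  … 7 more
Group by Z:
  weight(Z=1) = 2/15
  weight(Z=2) = 1/5
Total weight = 2/15 + 1/5 = 1/3
P(Z=1 | obs) = 2/15 / 1/3 = 2/5
P(Z=2 | obs) = 1/5 / 1/3 = 3/5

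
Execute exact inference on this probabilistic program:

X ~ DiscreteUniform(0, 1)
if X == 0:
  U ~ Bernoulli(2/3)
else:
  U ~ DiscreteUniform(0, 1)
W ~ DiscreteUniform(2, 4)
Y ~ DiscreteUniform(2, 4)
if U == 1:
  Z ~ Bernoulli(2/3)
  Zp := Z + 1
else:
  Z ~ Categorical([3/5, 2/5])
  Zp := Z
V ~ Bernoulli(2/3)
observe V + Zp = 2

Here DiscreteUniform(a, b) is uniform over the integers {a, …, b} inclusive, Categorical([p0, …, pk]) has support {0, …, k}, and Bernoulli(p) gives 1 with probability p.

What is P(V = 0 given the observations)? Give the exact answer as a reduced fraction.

P(V = 0 | obs) = 7/20

Enumerate traces; 54 have nonzero weight after conditioning:
  (X=0, U=0, W=2, Y=2, Z=1, V=1) weight 2/405
  (X=0, U=0, W=2, Y=3, Z=1, V=1) weight 2/405
  (X=0, U=0, W=2, Y=4, Z=1, V=1) weight 2/405
  (X=0, U=0, W=3, Y=2, Z=1, V=1) weight 2/405
  (X=0, U=0, W=3, Y=3, Z=1, V=1) weight 2/405
  (X=0, U=0, W=3, Y=4, Z=1, V=1) weight 2/405
  (X=0, U=0, W=4, Y=2, Z=1, V=1) weight 2/405
  (X=0, U=0, W=4, Y=3, Z=1, V=1) weight 2/405
  (X=0, U=1, W=2, Y=2, Z=1, V=0) weight 2/243
  … 45 more
Group by V:
  weight(V=0) = 7/54
  weight(V=1) = 13/54
Total weight = 7/54 + 13/54 = 10/27
P(V=0 | obs) = 7/54 / 10/27 = 7/20
P(V=1 | obs) = 13/54 / 10/27 = 13/20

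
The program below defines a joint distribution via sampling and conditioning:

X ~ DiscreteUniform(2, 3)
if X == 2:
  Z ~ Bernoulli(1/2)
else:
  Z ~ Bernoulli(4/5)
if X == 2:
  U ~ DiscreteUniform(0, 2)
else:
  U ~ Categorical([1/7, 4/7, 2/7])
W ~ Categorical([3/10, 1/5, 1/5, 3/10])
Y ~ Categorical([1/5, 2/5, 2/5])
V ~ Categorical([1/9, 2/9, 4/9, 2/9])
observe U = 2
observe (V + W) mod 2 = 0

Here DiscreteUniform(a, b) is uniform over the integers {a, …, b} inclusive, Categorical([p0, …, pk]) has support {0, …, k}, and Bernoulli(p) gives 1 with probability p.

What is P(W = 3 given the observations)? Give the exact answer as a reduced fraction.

P(W = 3 | obs) = 4/15

Enumerate traces; 96 have nonzero weight after conditioning:
  (X=2, Z=0, U=2, W=0, Y=0, V=0) weight 1/1800
  (X=2, Z=0, U=2, W=0, Y=0, V=2) weight 1/450
  (X=2, Z=0, U=2, W=0, Y=1, V=0) weight 1/900
  (X=2, Z=0, U=2, W=0, Y=1, V=2) weight 1/225
  (X=2, Z=0, U=2, W=0, Y=2, V=0) weight 1/900
  (X=2, Z=0, U=2, W=0, Y=2, V=2) weight 1/225
  (X=2, Z=0, U=2, W=1, Y=0, V=1) weight 1/1350
  (X=2, Z=0, U=2, W=1, Y=0, V=3) weight 1/1350
  (X=2, Z=0, U=2, W=2, Y=0, V=0) weight 1/2700
  (X=2, Z=0, U=2, W=3, Y=0, V=1) weight 1/900
  … 86 more
Group by W:
  weight(W=0) = 13/252
  weight(W=1) = 26/945
  weight(W=2) = 13/378
  weight(W=3) = 13/315
Total weight = 13/252 + 26/945 + 13/378 + 13/315 = 13/84
P(W=0 | obs) = 13/252 / 13/84 = 1/3
P(W=1 | obs) = 26/945 / 13/84 = 8/45
P(W=2 | obs) = 13/378 / 13/84 = 2/9
P(W=3 | obs) = 13/315 / 13/84 = 4/15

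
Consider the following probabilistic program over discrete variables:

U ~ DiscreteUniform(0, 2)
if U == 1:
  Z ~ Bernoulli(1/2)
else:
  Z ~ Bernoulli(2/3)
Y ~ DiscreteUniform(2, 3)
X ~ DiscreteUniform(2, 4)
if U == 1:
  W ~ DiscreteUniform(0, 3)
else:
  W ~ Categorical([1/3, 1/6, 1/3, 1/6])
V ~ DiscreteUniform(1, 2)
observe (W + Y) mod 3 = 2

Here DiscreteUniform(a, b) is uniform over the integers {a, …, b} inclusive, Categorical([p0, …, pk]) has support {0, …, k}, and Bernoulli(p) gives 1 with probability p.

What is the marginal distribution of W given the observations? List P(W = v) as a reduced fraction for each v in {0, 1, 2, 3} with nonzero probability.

Enumerate traces; 108 have nonzero weight after conditioning:
  (U=0, Z=0, Y=2, X=2, W=0, V=1) weight 1/324
  (U=0, Z=0, Y=2, X=2, W=0, V=2) weight 1/324
  (U=0, Z=0, Y=2, X=2, W=3, V=1) weight 1/648
  (U=0, Z=0, Y=2, X=2, W=3, V=2) weight 1/648
  (U=0, Z=0, Y=2, X=3, W=0, V=1) weight 1/324
  (U=0, Z=0, Y=2, X=3, W=0, V=2) weight 1/324
  (U=0, Z=0, Y=2, X=3, W=3, V=1) weight 1/648
  (U=0, Z=0, Y=2, X=3, W=3, V=2) weight 1/648
  (U=0, Z=0, Y=3, X=2, W=2, V=1) weight 1/324
  … 99 more
Group by W:
  weight(W=0) = 11/72
  weight(W=2) = 11/72
  weight(W=3) = 7/72
Total weight = 11/72 + 11/72 + 7/72 = 29/72
P(W=0 | obs) = 11/72 / 29/72 = 11/29
P(W=2 | obs) = 11/72 / 29/72 = 11/29
P(W=3 | obs) = 7/72 / 29/72 = 7/29

P(W=0) = 11/29, P(W=2) = 11/29, P(W=3) = 7/29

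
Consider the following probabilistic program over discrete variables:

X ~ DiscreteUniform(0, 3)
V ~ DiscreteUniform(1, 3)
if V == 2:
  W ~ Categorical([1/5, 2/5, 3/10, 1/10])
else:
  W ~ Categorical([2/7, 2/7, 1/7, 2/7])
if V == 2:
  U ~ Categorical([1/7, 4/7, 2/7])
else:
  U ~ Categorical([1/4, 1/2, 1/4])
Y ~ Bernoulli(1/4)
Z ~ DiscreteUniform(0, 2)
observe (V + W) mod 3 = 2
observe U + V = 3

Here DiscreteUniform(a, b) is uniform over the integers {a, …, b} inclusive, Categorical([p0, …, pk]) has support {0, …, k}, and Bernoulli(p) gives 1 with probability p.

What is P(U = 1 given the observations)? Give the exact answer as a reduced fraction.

Enumerate traces; 96 have nonzero weight after conditioning:
  (X=0, V=1, W=1, U=2, Y=0, Z=0) weight 1/672
  (X=0, V=1, W=1, U=2, Y=0, Z=1) weight 1/672
  (X=0, V=1, W=1, U=2, Y=0, Z=2) weight 1/672
  (X=0, V=1, W=1, U=2, Y=1, Z=0) weight 1/2016
  (X=0, V=1, W=1, U=2, Y=1, Z=1) weight 1/2016
  (X=0, V=1, W=1, U=2, Y=1, Z=2) weight 1/2016
  (X=0, V=2, W=0, U=1, Y=0, Z=0) weight 1/420
  (X=0, V=2, W=0, U=1, Y=0, Z=1) weight 1/420
  (X=0, V=3, W=2, U=0, Y=0, Z=0) weight 1/1344
  … 87 more
Group by U:
  weight(U=0) = 1/84
  weight(U=1) = 2/35
  weight(U=2) = 1/42
Total weight = 1/84 + 2/35 + 1/42 = 13/140
P(U=0 | obs) = 1/84 / 13/140 = 5/39
P(U=1 | obs) = 2/35 / 13/140 = 8/13
P(U=2 | obs) = 1/42 / 13/140 = 10/39

P(U = 1 | obs) = 8/13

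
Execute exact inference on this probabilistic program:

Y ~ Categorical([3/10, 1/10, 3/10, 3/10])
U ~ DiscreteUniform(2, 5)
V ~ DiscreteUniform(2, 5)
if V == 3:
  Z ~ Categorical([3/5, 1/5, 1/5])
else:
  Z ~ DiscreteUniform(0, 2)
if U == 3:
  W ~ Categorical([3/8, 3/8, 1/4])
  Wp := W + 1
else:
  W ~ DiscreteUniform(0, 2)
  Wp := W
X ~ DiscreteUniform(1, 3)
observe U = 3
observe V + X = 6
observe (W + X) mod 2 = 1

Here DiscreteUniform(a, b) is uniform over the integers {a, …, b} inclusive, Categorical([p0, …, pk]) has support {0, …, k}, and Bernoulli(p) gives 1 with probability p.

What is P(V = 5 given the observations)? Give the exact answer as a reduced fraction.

P(V = 5 | obs) = 5/13

Enumerate traces; 60 have nonzero weight after conditioning:
  (Y=0, U=3, V=3, Z=0, W=0, X=3) weight 9/6400
  (Y=0, U=3, V=3, Z=0, W=2, X=3) weight 3/3200
  (Y=0, U=3, V=3, Z=1, W=0, X=3) weight 3/6400
  (Y=0, U=3, V=3, Z=1, W=2, X=3) weight 1/3200
  (Y=0, U=3, V=3, Z=2, W=0, X=3) weight 3/6400
  (Y=0, U=3, V=3, Z=2, W=2, X=3) weight 1/3200
  (Y=0, U=3, V=4, Z=0, W=1, X=2) weight 1/1280
  (Y=0, U=3, V=4, Z=1, W=1, X=2) weight 1/1280
  (Y=0, U=3, V=5, Z=0, W=0, X=1) weight 1/1280
  … 51 more
Group by V:
  weight(V=3) = 5/384
  weight(V=4) = 1/128
  weight(V=5) = 5/384
Total weight = 5/384 + 1/128 + 5/384 = 13/384
P(V=3 | obs) = 5/384 / 13/384 = 5/13
P(V=4 | obs) = 1/128 / 13/384 = 3/13
P(V=5 | obs) = 5/384 / 13/384 = 5/13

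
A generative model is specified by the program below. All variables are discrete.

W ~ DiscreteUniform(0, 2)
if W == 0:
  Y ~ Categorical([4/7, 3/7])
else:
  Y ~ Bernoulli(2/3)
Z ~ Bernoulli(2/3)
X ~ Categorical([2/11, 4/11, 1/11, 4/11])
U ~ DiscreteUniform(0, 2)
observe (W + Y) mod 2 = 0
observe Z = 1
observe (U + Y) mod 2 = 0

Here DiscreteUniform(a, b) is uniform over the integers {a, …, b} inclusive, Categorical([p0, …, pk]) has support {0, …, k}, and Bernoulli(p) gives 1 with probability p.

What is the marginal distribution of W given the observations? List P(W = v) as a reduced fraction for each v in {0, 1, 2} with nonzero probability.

P(W=0) = 6/13, P(W=1) = 7/26, P(W=2) = 7/26

Enumerate traces; 20 have nonzero weight after conditioning:
  (W=0, Y=0, Z=1, X=0, U=0) weight 16/2079
  (W=0, Y=0, Z=1, X=0, U=2) weight 16/2079
  (W=0, Y=0, Z=1, X=1, U=0) weight 32/2079
  (W=0, Y=0, Z=1, X=1, U=2) weight 32/2079
  (W=0, Y=0, Z=1, X=2, U=0) weight 8/2079
  (W=0, Y=0, Z=1, X=2, U=2) weight 8/2079
  (W=0, Y=0, Z=1, X=3, U=0) weight 32/2079
  (W=0, Y=0, Z=1, X=3, U=2) weight 32/2079
  (W=1, Y=1, Z=1, X=0, U=1) weight 8/891
  (W=2, Y=0, Z=1, X=0, U=0) weight 4/891
  … 10 more
Group by W:
  weight(W=0) = 16/189
  weight(W=1) = 4/81
  weight(W=2) = 4/81
Total weight = 16/189 + 4/81 + 4/81 = 104/567
P(W=0 | obs) = 16/189 / 104/567 = 6/13
P(W=1 | obs) = 4/81 / 104/567 = 7/26
P(W=2 | obs) = 4/81 / 104/567 = 7/26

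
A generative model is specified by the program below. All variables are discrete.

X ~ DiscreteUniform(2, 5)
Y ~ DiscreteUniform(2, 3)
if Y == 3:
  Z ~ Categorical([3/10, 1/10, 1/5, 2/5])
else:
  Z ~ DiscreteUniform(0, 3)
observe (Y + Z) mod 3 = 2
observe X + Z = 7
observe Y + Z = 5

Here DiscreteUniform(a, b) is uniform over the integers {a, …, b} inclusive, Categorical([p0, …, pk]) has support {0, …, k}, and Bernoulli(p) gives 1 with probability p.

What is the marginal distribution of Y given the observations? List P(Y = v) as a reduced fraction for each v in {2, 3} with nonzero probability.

P(Y=2) = 5/9, P(Y=3) = 4/9

Enumerate traces; 2 have nonzero weight after conditioning:
  (X=4, Y=2, Z=3) weight 1/32
  (X=5, Y=3, Z=2) weight 1/40
Group by Y:
  weight(Y=2) = 1/32
  weight(Y=3) = 1/40
Total weight = 1/32 + 1/40 = 9/160
P(Y=2 | obs) = 1/32 / 9/160 = 5/9
P(Y=3 | obs) = 1/40 / 9/160 = 4/9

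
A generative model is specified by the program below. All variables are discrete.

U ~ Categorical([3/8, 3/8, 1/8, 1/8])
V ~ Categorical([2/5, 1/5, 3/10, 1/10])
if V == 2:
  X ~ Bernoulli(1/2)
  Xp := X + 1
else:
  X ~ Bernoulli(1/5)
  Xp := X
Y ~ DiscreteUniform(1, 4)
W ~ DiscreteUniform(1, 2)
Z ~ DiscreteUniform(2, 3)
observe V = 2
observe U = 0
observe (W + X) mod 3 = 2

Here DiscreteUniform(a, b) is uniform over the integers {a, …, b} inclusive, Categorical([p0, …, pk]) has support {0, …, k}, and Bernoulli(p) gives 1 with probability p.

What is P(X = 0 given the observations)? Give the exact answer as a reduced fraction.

Enumerate traces; 16 have nonzero weight after conditioning:
  (U=0, V=2, X=0, Y=1, W=2, Z=2) weight 9/2560
  (U=0, V=2, X=0, Y=1, W=2, Z=3) weight 9/2560
  (U=0, V=2, X=0, Y=2, W=2, Z=2) weight 9/2560
  (U=0, V=2, X=0, Y=2, W=2, Z=3) weight 9/2560
  (U=0, V=2, X=0, Y=3, W=2, Z=2) weight 9/2560
  (U=0, V=2, X=0, Y=3, W=2, Z=3) weight 9/2560
  (U=0, V=2, X=0, Y=4, W=2, Z=2) weight 9/2560
  (U=0, V=2, X=0, Y=4, W=2, Z=3) weight 9/2560
  (U=0, V=2, X=1, Y=1, W=1, Z=2) weight 9/2560
  … 7 more
Group by X:
  weight(X=0) = 9/320
  weight(X=1) = 9/320
Total weight = 9/320 + 9/320 = 9/160
P(X=0 | obs) = 9/320 / 9/160 = 1/2
P(X=1 | obs) = 9/320 / 9/160 = 1/2

P(X = 0 | obs) = 1/2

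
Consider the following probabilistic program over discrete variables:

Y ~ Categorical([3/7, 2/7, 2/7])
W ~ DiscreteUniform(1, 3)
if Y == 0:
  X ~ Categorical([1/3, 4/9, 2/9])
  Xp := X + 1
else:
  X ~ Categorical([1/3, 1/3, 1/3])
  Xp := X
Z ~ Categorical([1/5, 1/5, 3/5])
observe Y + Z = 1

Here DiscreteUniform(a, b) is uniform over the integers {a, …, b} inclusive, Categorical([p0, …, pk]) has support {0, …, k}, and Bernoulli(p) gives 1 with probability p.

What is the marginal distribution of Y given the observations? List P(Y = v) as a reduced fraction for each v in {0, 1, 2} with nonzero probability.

Enumerate traces; 18 have nonzero weight after conditioning:
  (Y=0, W=1, X=0, Z=1) weight 1/105
  (Y=0, W=1, X=1, Z=1) weight 4/315
  (Y=0, W=1, X=2, Z=1) weight 2/315
  (Y=0, W=2, X=0, Z=1) weight 1/105
  (Y=0, W=2, X=1, Z=1) weight 4/315
  (Y=0, W=2, X=2, Z=1) weight 2/315
  (Y=0, W=3, X=0, Z=1) weight 1/105
  (Y=0, W=3, X=1, Z=1) weight 4/315
  (Y=1, W=1, X=0, Z=0) weight 2/315
  … 9 more
Group by Y:
  weight(Y=0) = 3/35
  weight(Y=1) = 2/35
Total weight = 3/35 + 2/35 = 1/7
P(Y=0 | obs) = 3/35 / 1/7 = 3/5
P(Y=1 | obs) = 2/35 / 1/7 = 2/5

P(Y=0) = 3/5, P(Y=1) = 2/5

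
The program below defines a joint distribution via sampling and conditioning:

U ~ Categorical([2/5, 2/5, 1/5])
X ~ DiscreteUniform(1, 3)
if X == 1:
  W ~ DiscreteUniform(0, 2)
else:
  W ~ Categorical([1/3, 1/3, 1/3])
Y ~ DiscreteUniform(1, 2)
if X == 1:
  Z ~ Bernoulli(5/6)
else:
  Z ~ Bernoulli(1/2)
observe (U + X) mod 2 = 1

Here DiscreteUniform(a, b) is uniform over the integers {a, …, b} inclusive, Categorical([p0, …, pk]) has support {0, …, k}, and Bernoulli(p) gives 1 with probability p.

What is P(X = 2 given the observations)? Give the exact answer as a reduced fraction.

Enumerate traces; 60 have nonzero weight after conditioning:
  (U=0, X=1, W=0, Y=1, Z=0) weight 1/270
  (U=0, X=1, W=0, Y=1, Z=1) weight 1/54
  (U=0, X=1, W=0, Y=2, Z=0) weight 1/270
  (U=0, X=1, W=0, Y=2, Z=1) weight 1/54
  (U=0, X=1, W=1, Y=1, Z=0) weight 1/270
  (U=0, X=1, W=1, Y=1, Z=1) weight 1/54
  (U=0, X=1, W=1, Y=2, Z=0) weight 1/270
  (U=0, X=1, W=1, Y=2, Z=1) weight 1/54
  (U=0, X=3, W=0, Y=1, Z=0) weight 1/90
  (U=1, X=2, W=0, Y=1, Z=0) weight 1/90
  … 50 more
Group by X:
  weight(X=1) = 1/5
  weight(X=2) = 2/15
  weight(X=3) = 1/5
Total weight = 1/5 + 2/15 + 1/5 = 8/15
P(X=1 | obs) = 1/5 / 8/15 = 3/8
P(X=2 | obs) = 2/15 / 8/15 = 1/4
P(X=3 | obs) = 1/5 / 8/15 = 3/8

P(X = 2 | obs) = 1/4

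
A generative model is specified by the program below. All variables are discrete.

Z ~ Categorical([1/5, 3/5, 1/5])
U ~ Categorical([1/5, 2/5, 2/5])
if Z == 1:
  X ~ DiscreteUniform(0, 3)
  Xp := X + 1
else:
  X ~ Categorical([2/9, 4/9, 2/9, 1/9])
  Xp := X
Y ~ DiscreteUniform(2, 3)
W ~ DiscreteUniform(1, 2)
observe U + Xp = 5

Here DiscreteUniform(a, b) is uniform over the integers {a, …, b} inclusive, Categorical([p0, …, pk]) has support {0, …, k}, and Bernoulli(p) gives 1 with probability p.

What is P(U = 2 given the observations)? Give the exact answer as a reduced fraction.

Enumerate traces; 16 have nonzero weight after conditioning:
  (Z=0, U=2, X=3, Y=2, W=1) weight 1/450
  (Z=0, U=2, X=3, Y=2, W=2) weight 1/450
  (Z=0, U=2, X=3, Y=3, W=1) weight 1/450
  (Z=0, U=2, X=3, Y=3, W=2) weight 1/450
  (Z=1, U=1, X=3, Y=2, W=1) weight 3/200
  (Z=1, U=1, X=3, Y=2, W=2) weight 3/200
  (Z=1, U=1, X=3, Y=3, W=1) weight 3/200
  (Z=1, U=1, X=3, Y=3, W=2) weight 3/200
  … 8 more
Group by U:
  weight(U=1) = 3/50
  weight(U=2) = 7/90
Total weight = 3/50 + 7/90 = 31/225
P(U=1 | obs) = 3/50 / 31/225 = 27/62
P(U=2 | obs) = 7/90 / 31/225 = 35/62

P(U = 2 | obs) = 35/62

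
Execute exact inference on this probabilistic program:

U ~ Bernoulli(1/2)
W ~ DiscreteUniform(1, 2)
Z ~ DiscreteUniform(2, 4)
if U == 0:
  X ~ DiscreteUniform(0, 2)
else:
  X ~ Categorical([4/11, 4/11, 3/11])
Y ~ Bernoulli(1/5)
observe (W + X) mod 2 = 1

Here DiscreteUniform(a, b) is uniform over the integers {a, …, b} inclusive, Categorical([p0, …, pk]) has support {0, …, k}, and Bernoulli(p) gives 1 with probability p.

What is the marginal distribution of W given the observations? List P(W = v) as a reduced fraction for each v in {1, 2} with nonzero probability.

Enumerate traces; 36 have nonzero weight after conditioning:
  (U=0, W=1, Z=2, X=0, Y=0) weight 1/45
  (U=0, W=1, Z=2, X=0, Y=1) weight 1/180
  (U=0, W=1, Z=2, X=2, Y=0) weight 1/45
  (U=0, W=1, Z=2, X=2, Y=1) weight 1/180
  (U=0, W=1, Z=3, X=0, Y=0) weight 1/45
  (U=0, W=1, Z=3, X=0, Y=1) weight 1/180
  (U=0, W=1, Z=3, X=2, Y=0) weight 1/45
  (U=0, W=1, Z=3, X=2, Y=1) weight 1/180
  (U=0, W=2, Z=2, X=1, Y=0) weight 1/45
  … 27 more
Group by W:
  weight(W=1) = 43/132
  weight(W=2) = 23/132
Total weight = 43/132 + 23/132 = 1/2
P(W=1 | obs) = 43/132 / 1/2 = 43/66
P(W=2 | obs) = 23/132 / 1/2 = 23/66

P(W=1) = 43/66, P(W=2) = 23/66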